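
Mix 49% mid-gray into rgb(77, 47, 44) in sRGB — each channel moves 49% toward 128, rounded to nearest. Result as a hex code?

#665755

A 49% tone moves each channel 49% toward 128:
  R: 77 + 0.49×(128−77) = 77 + 24.99 = 101.99 → 102
  G: 47 + 39.69 = 86.69 → 87
  B: 44 + 0.49×(128−44) = 44 + 41.16 = 85.16 → 85
rgb(102, 87, 85) = #665755.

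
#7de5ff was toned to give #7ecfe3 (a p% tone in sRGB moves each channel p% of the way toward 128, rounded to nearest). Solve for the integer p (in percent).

22%

#7de5ff is rgb(125, 229, 255); #7ecfe3 is rgb(126, 207, 227).
On the B channel (widest range): 227 ≈ 255 + (p/100)(128 − 255), so p ≈ 100×(227 − 255)/(128 − 255) = -2800/-127 = 22.05.
p = 22 reproduces all three channels after rounding.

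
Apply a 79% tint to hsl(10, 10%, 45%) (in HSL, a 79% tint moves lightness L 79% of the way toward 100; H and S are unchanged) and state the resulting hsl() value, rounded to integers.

L moves 79% from 45 toward 100: 45 + 43.45 = 88.45 → 88.
H and S are unchanged.

hsl(10, 10%, 88%)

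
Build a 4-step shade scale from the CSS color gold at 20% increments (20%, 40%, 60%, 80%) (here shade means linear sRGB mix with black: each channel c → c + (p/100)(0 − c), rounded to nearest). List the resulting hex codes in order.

#CCAC00, #998100, #665600, #332B00

CSS gold is rgb(255, 215, 0).
20%: (255 − 51 = 204→204, 215 − 43 = 172→172, 0→0) → #CCAC00
40%: (255 − 102 = 153→153, 215 − 86 = 129→129, 0→0) → #998100
60%: (255 − 153 = 102→102, 215 − 129 = 86→86, 0→0) → #665600
80%: (255 − 204 = 51→51, 215 − 172 = 43→43, 0→0) → #332B00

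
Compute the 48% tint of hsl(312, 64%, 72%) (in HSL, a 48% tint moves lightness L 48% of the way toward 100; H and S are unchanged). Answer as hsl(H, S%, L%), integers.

L moves 48% from 72 toward 100: 72 + 13.44 = 85.44 → 85.
H and S are unchanged.

hsl(312, 64%, 85%)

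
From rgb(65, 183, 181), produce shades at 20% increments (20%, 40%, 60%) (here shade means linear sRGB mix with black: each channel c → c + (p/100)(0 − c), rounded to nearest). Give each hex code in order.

#349291, #276E6D, #1A4948

20%: (65 − 13 = 52→52, 183 − 36.6 = 146.4→146, 181 − 36.2 = 144.8→145) → #349291
40%: (65 − 26 = 39→39, 183 − 73.2 = 109.8→110, 181 − 72.4 = 108.6→109) → #276E6D
60%: (65 − 39 = 26→26, 183 − 109.8 = 73.2→73, 181 − 108.6 = 72.4→72) → #1A4948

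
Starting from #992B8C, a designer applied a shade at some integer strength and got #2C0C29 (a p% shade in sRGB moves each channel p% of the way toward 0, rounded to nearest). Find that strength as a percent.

71%

#992B8C is rgb(153, 43, 140); #2C0C29 is rgb(44, 12, 41).
On the R channel (widest range): 44 ≈ 153 + (p/100)(0 − 153), so p ≈ 100×(44 − 153)/(0 − 153) = -10900/-153 = 71.24.
p = 71 reproduces all three channels after rounding.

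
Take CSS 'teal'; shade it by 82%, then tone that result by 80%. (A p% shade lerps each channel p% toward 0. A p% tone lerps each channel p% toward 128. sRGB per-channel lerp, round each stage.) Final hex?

CSS teal is rgb(0, 128, 128).
An 82% shade moves each channel 82% toward 0:
  R: 0 + 0.82×(0−0) = 0 + 0 = 0 → 0
  G: 128 − 104.96 = 23.04 → 23
  B: 128 + 0.82×(0−128) = 128 − 104.96 = 23.04 → 23
After the shade: rgb(0, 23, 23) = #001717.
Lerp each channel 80% toward 128:
  R: 0 + 102.4 = 102.4 → 102
  G: 23 + 0.8×(128−23) = 23 + 84 = 107 → 107
  B: 23 + 0.8×(128−23) = 23 + 84 = 107 → 107
rgb(102, 107, 107) = #666B6B.

#666B6B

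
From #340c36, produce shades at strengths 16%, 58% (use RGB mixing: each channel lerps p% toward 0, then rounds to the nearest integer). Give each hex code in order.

#2c0a2d, #160517

#340c36 is rgb(52, 12, 54).
16%: (52 − 8.32 = 43.68→44, 12 − 1.92 = 10.08→10, 54 − 8.64 = 45.36→45) → #2c0a2d
58%: (52 − 30.16 = 21.84→22, 12 − 6.96 = 5.04→5, 54 − 31.32 = 22.68→23) → #160517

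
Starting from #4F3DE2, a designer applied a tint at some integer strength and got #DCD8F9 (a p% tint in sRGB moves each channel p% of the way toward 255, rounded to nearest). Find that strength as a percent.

#4F3DE2 is rgb(79, 61, 226); #DCD8F9 is rgb(220, 216, 249).
On the G channel (widest range): 216 ≈ 61 + (p/100)(255 − 61), so p ≈ 100×(216 − 61)/(255 − 61) = 15500/194 = 79.90.
p = 80 reproduces all three channels after rounding.

80%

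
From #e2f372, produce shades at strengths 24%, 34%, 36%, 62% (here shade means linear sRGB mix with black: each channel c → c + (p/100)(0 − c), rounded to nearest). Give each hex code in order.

#acb957, #95a04b, #919c49, #565c2b

#e2f372 is rgb(226, 243, 114).
24%: (226 − 54.24 = 171.76→172, 243 − 58.32 = 184.68→185, 114 − 27.36 = 86.64→87) → #acb957
34%: (226 − 76.84 = 149.16→149, 243 − 82.62 = 160.38→160, 114 − 38.76 = 75.24→75) → #95a04b
36%: (226 − 81.36 = 144.64→145, 243 − 87.48 = 155.52→156, 114 − 41.04 = 72.96→73) → #919c49
62%: (226 − 140.12 = 85.88→86, 243 − 150.66 = 92.34→92, 114 − 70.68 = 43.32→43) → #565c2b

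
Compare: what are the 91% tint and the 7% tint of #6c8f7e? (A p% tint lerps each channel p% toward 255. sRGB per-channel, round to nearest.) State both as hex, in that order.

#f2f5f3, #769787

#6c8f7e is rgb(108, 143, 126).
91% tint:
  R: 108 + 0.91×(255−108) = 108 + 133.77 = 241.77 → 242
  G: 143 + 0.91×(255−143) = 143 + 101.92 = 244.92 → 245
  B: 126 + 117.39 = 243.39 → 243
  → #f2f5f3
7% tint:
  R: 108 + 10.29 = 118.29 → 118
  G: 143 + 0.07×(255−143) = 143 + 7.84 = 150.84 → 151
  B: 126 + 0.07×(255−126) = 126 + 9.03 = 135.03 → 135
  → #769787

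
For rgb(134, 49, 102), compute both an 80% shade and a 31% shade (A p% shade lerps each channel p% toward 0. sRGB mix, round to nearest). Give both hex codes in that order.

80% shade:
  R: 134 − 107.2 = 26.8 → 27
  G: 49 − 39.2 = 9.8 → 10
  B: 102 − 81.6 = 20.4 → 20
  → #1b0a14
31% shade:
  R: 134 − 41.54 = 92.46 → 92
  G: 49 − 15.19 = 33.81 → 34
  B: 102 − 31.62 = 70.38 → 70
  → #5c2246

#1b0a14, #5c2246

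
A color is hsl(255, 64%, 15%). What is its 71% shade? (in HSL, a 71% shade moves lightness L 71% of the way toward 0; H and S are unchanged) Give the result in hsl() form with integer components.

hsl(255, 64%, 4%)

L moves 71% from 15 toward 0: 15 − 10.65 = 4.35 → 4.
H and S are unchanged.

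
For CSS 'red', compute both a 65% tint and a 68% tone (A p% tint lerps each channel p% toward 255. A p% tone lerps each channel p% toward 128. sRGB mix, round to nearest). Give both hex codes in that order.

CSS red is rgb(255, 0, 0).
65% tint:
  R: 255 + 0.65×(255−255) = 255 + 0 = 255 → 255
  G: 0 + 165.75 = 165.75 → 166
  B: 0 + 0.65×(255−0) = 0 + 165.75 = 165.75 → 166
  → #FFA6A6
68% tone:
  R: 255 + 0.68×(128−255) = 255 − 86.36 = 168.64 → 169
  G: 0 + 0.68×(128−0) = 0 + 87.04 = 87.04 → 87
  B: 0 + 87.04 = 87.04 → 87
  → #A95757

#FFA6A6, #A95757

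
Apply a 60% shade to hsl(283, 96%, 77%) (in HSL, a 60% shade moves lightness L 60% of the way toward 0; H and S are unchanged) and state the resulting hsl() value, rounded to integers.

hsl(283, 96%, 31%)

L moves 60% from 77 toward 0: 77 − 46.2 = 30.8 → 31.
H and S are unchanged.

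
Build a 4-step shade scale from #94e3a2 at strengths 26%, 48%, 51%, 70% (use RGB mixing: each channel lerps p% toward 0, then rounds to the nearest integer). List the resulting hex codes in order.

#94e3a2 is rgb(148, 227, 162).
26%: (148 − 38.48 = 109.52→110, 227 − 59.02 = 167.98→168, 162 − 42.12 = 119.88→120) → #6ea878
48%: (148 − 71.04 = 76.96→77, 227 − 108.96 = 118.04→118, 162 − 77.76 = 84.24→84) → #4d7654
51%: (148 − 75.48 = 72.52→73, 227 − 115.77 = 111.23→111, 162 − 82.62 = 79.38→79) → #496f4f
70%: (148 − 103.6 = 44.4→44, 227 − 158.9 = 68.1→68, 162 − 113.4 = 48.6→49) → #2c4431

#6ea878, #4d7654, #496f4f, #2c4431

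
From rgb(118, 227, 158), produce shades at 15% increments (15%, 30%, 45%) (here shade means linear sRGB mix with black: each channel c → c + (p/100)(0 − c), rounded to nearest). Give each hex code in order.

15%: (118 − 17.7 = 100.3→100, 227 − 34.05 = 192.95→193, 158 − 23.7 = 134.3→134) → #64C186
30%: (118 − 35.4 = 82.6→83, 227 − 68.1 = 158.9→159, 158 − 47.4 = 110.6→111) → #539F6F
45%: (118 − 53.1 = 64.9→65, 227 − 102.15 = 124.85→125, 158 − 71.1 = 86.9→87) → #417D57

#64C186, #539F6F, #417D57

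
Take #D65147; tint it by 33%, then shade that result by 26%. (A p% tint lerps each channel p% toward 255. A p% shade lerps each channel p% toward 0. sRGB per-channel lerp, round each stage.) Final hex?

#A96662

#D65147 is rgb(214, 81, 71).
Lerp each channel 33% toward 255:
  R: 214 + 13.53 = 227.53 → 228
  G: 81 + 0.33×(255−81) = 81 + 57.42 = 138.42 → 138
  B: 71 + 0.33×(255−71) = 71 + 60.72 = 131.72 → 132
After the tint: rgb(228, 138, 132) = #E48A84.
Lerp each channel 26% toward 0:
  R: 228 + 0.26×(0−228) = 228 − 59.28 = 168.72 → 169
  G: 138 + 0.26×(0−138) = 138 − 35.88 = 102.12 → 102
  B: 132 + 0.26×(0−132) = 132 − 34.32 = 97.68 → 98
rgb(169, 102, 98) = #A96662.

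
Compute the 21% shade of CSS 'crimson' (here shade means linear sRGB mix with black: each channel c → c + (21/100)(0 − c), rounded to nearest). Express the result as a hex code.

#ae102f

CSS crimson is rgb(220, 20, 60).
A 21% shade moves each channel 21% toward 0:
  R: 220 + 0.21×(0−220) = 220 − 46.2 = 173.8 → 174
  G: 20 − 4.2 = 15.8 → 16
  B: 60 + 0.21×(0−60) = 60 − 12.6 = 47.4 → 47
rgb(174, 16, 47) = #ae102f.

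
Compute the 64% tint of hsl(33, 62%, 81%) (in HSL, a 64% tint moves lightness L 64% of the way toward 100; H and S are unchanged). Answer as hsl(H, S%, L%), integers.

L moves 64% from 81 toward 100: 81 + 12.16 = 93.16 → 93.
H and S are unchanged.

hsl(33, 62%, 93%)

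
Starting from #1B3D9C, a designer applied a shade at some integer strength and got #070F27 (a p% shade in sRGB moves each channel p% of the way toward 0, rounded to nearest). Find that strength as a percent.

#1B3D9C is rgb(27, 61, 156); #070F27 is rgb(7, 15, 39).
On the B channel (widest range): 39 ≈ 156 + (p/100)(0 − 156), so p ≈ 100×(39 − 156)/(0 − 156) = -11700/-156 = 75.00.
p = 75 reproduces all three channels after rounding.

75%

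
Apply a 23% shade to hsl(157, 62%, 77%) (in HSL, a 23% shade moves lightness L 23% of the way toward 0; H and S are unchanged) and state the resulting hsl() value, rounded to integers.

hsl(157, 62%, 59%)

L moves 23% from 77 toward 0: 77 − 17.71 = 59.29 → 59.
H and S are unchanged.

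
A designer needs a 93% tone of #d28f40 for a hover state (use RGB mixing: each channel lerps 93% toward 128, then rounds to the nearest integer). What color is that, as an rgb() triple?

#d28f40 is rgb(210, 143, 64).
A 93% tone moves each channel 93% toward 128:
  R: 210 + 0.93×(128−210) = 210 − 76.26 = 133.74 → 134
  G: 143 + 0.93×(128−143) = 143 − 13.95 = 129.05 → 129
  B: 64 + 59.52 = 123.52 → 124

rgb(134, 129, 124)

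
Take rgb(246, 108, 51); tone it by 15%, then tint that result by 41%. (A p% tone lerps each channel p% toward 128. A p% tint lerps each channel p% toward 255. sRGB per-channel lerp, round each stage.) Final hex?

Lerp each channel 15% toward 128:
  R: 246 − 17.7 = 228.3 → 228
  G: 108 + 3 = 111 → 111
  B: 51 + 0.15×(128−51) = 51 + 11.55 = 62.55 → 63
After the tone: rgb(228, 111, 63) = #E46F3F.
Per channel, c → c + 0.41(255 − c):
  R: 228 + 0.41×(255−228) = 228 + 11.07 = 239.07 → 239
  G: 111 + 59.04 = 170.04 → 170
  B: 63 + 0.41×(255−63) = 63 + 78.72 = 141.72 → 142
rgb(239, 170, 142) = #EFAA8E.

#EFAA8E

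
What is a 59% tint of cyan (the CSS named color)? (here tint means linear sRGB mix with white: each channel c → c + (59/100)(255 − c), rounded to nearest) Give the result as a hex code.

CSS cyan is rgb(0, 255, 255).
Per channel, c → c + 0.59(255 − c):
  R: 0 + 0.59×(255−0) = 0 + 150.45 = 150.45 → 150
  G: 255 + 0.59×(255−255) = 255 + 0 = 255 → 255
  B: 255 + 0.59×(255−255) = 255 + 0 = 255 → 255
rgb(150, 255, 255) = #96ffff.

#96ffff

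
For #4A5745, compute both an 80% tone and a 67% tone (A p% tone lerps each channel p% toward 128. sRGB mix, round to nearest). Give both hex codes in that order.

#4A5745 is rgb(74, 87, 69).
80% tone:
  R: 74 + 43.2 = 117.2 → 117
  G: 87 + 32.8 = 119.8 → 120
  B: 69 + 0.8×(128−69) = 69 + 47.2 = 116.2 → 116
  → #757874
67% tone:
  R: 74 + 0.67×(128−74) = 74 + 36.18 = 110.18 → 110
  G: 87 + 0.67×(128−87) = 87 + 27.47 = 114.47 → 114
  B: 69 + 0.67×(128−69) = 69 + 39.53 = 108.53 → 109
  → #6E726D

#757874, #6E726D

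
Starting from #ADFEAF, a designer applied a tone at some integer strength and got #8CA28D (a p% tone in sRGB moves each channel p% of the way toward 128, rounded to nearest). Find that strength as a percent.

73%

#ADFEAF is rgb(173, 254, 175); #8CA28D is rgb(140, 162, 141).
On the G channel (widest range): 162 ≈ 254 + (p/100)(128 − 254), so p ≈ 100×(162 − 254)/(128 − 254) = -9200/-126 = 73.02.
p = 73 reproduces all three channels after rounding.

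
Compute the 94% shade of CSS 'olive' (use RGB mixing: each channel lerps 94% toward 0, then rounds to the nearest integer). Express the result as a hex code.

#080800

CSS olive is rgb(128, 128, 0).
A 94% shade moves each channel 94% toward 0:
  R: 128 + 0.94×(0−128) = 128 − 120.32 = 7.68 → 8
  G: 128 − 120.32 = 7.68 → 8
  B: 0 + 0 = 0 → 0
rgb(8, 8, 0) = #080800.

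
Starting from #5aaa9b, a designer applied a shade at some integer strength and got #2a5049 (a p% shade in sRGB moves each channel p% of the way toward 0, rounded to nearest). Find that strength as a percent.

#5aaa9b is rgb(90, 170, 155); #2a5049 is rgb(42, 80, 73).
On the G channel (widest range): 80 ≈ 170 + (p/100)(0 − 170), so p ≈ 100×(80 − 170)/(0 − 170) = -9000/-170 = 52.94.
p = 53 reproduces all three channels after rounding.

53%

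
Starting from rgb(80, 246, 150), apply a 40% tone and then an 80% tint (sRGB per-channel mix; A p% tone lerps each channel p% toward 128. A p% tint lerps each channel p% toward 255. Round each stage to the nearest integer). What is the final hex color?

Lerp each channel 40% toward 128:
  R: 80 + 0.4×(128−80) = 80 + 19.2 = 99.2 → 99
  G: 246 − 47.2 = 198.8 → 199
  B: 150 − 8.8 = 141.2 → 141
After the tone: rgb(99, 199, 141) = #63C78D.
Lerp each channel 80% toward 255:
  R: 99 + 0.8×(255−99) = 99 + 124.8 = 223.8 → 224
  G: 199 + 0.8×(255−199) = 199 + 44.8 = 243.8 → 244
  B: 141 + 0.8×(255−141) = 141 + 91.2 = 232.2 → 232
rgb(224, 244, 232) = #E0F4E8.

#E0F4E8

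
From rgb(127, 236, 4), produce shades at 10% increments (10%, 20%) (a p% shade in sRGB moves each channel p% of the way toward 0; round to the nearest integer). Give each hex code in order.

#72D404, #66BD03

10%: (127 − 12.7 = 114.3→114, 236 − 23.6 = 212.4→212, 4→4) → #72D404
20%: (127 − 25.4 = 101.6→102, 236 − 47.2 = 188.8→189, 4 − 0.8 = 3.2→3) → #66BD03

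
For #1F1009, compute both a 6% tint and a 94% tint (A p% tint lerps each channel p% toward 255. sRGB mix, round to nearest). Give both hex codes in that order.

#1F1009 is rgb(31, 16, 9).
6% tint:
  R: 31 + 0.06×(255−31) = 31 + 13.44 = 44.44 → 44
  G: 16 + 0.06×(255−16) = 16 + 14.34 = 30.34 → 30
  B: 9 + 0.06×(255−9) = 9 + 14.76 = 23.76 → 24
  → #2C1E18
94% tint:
  R: 31 + 210.56 = 241.56 → 242
  G: 16 + 224.66 = 240.66 → 241
  B: 9 + 231.24 = 240.24 → 240
  → #F2F1F0

#2C1E18, #F2F1F0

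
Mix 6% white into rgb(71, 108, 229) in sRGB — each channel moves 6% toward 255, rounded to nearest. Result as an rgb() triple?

Per channel, c → c + 0.06(255 − c):
  R: 71 + 11.04 = 82.04 → 82
  G: 108 + 0.06×(255−108) = 108 + 8.82 = 116.82 → 117
  B: 229 + 1.56 = 230.56 → 231

rgb(82, 117, 231)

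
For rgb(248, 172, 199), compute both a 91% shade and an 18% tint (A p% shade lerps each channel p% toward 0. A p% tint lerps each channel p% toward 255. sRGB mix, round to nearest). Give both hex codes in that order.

#160F12, #F9BBD1

91% shade:
  R: 248 + 0.91×(0−248) = 248 − 225.68 = 22.32 → 22
  G: 172 + 0.91×(0−172) = 172 − 156.52 = 15.48 → 15
  B: 199 − 181.09 = 17.91 → 18
  → #160F12
18% tint:
  R: 248 + 0.18×(255−248) = 248 + 1.26 = 249.26 → 249
  G: 172 + 0.18×(255−172) = 172 + 14.94 = 186.94 → 187
  B: 199 + 10.08 = 209.08 → 209
  → #F9BBD1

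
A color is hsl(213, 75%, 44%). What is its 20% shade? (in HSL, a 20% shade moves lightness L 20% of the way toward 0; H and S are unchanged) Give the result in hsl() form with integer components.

hsl(213, 75%, 35%)

L moves 20% from 44 toward 0: 44 − 8.8 = 35.2 → 35.
H and S are unchanged.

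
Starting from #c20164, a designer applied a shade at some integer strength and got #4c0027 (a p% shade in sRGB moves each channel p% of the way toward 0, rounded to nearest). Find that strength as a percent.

#c20164 is rgb(194, 1, 100); #4c0027 is rgb(76, 0, 39).
On the R channel (widest range): 76 ≈ 194 + (p/100)(0 − 194), so p ≈ 100×(76 − 194)/(0 − 194) = -11800/-194 = 60.82.
p = 61 reproduces all three channels after rounding.

61%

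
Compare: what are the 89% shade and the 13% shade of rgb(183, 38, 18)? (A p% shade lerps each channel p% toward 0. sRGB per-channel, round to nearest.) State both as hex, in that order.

89% shade:
  R: 183 + 0.89×(0−183) = 183 − 162.87 = 20.13 → 20
  G: 38 − 33.82 = 4.18 → 4
  B: 18 − 16.02 = 1.98 → 2
  → #140402
13% shade:
  R: 183 − 23.79 = 159.21 → 159
  G: 38 − 4.94 = 33.06 → 33
  B: 18 + 0.13×(0−18) = 18 − 2.34 = 15.66 → 16
  → #9F2110

#140402, #9F2110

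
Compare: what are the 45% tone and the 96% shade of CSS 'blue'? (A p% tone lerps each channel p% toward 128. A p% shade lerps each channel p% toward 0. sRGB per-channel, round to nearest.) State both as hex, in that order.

CSS blue is rgb(0, 0, 255).
45% tone:
  R: 0 + 0.45×(128−0) = 0 + 57.6 = 57.6 → 58
  G: 0 + 57.6 = 57.6 → 58
  B: 255 + 0.45×(128−255) = 255 − 57.15 = 197.85 → 198
  → #3a3ac6
96% shade:
  R: 0 + 0 = 0 → 0
  G: 0 + 0.96×(0−0) = 0 + 0 = 0 → 0
  B: 255 + 0.96×(0−255) = 255 − 244.8 = 10.2 → 10
  → #00000a

#3a3ac6, #00000a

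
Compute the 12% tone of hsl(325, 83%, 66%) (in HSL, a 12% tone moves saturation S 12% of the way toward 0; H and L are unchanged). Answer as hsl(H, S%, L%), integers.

hsl(325, 73%, 66%)

S moves 12% from 83 toward 0: 83 − 9.96 = 73.04 → 73.
H and L are unchanged.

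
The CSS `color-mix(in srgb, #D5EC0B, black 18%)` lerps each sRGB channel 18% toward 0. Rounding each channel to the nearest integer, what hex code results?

#AFC209

#D5EC0B is rgb(213, 236, 11).
An 18% shade moves each channel 18% toward 0:
  R: 213 − 38.34 = 174.66 → 175
  G: 236 + 0.18×(0−236) = 236 − 42.48 = 193.52 → 194
  B: 11 + 0.18×(0−11) = 11 − 1.98 = 9.02 → 9
rgb(175, 194, 9) = #AFC209.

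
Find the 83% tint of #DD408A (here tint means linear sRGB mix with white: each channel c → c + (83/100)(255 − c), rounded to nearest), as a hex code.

#DD408A is rgb(221, 64, 138).
An 83% tint moves each channel 83% toward 255:
  R: 221 + 28.22 = 249.22 → 249
  G: 64 + 0.83×(255−64) = 64 + 158.53 = 222.53 → 223
  B: 138 + 0.83×(255−138) = 138 + 97.11 = 235.11 → 235
rgb(249, 223, 235) = #F9DFEB.

#F9DFEB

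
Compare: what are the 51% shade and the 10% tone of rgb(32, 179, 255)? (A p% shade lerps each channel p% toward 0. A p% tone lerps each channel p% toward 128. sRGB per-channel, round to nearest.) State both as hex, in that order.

#10587D, #2AAEF2

51% shade:
  R: 32 − 16.32 = 15.68 → 16
  G: 179 + 0.51×(0−179) = 179 − 91.29 = 87.71 → 88
  B: 255 + 0.51×(0−255) = 255 − 130.05 = 124.95 → 125
  → #10587D
10% tone:
  R: 32 + 9.6 = 41.6 → 42
  G: 179 − 5.1 = 173.9 → 174
  B: 255 − 12.7 = 242.3 → 242
  → #2AAEF2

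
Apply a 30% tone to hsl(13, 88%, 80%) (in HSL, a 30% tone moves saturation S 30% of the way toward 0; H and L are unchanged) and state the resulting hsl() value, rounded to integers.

hsl(13, 62%, 80%)

S moves 30% from 88 toward 0: 88 − 26.4 = 61.6 → 62.
H and L are unchanged.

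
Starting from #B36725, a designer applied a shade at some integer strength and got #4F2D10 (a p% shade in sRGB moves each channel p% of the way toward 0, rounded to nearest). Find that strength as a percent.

56%

#B36725 is rgb(179, 103, 37); #4F2D10 is rgb(79, 45, 16).
On the R channel (widest range): 79 ≈ 179 + (p/100)(0 − 179), so p ≈ 100×(79 − 179)/(0 − 179) = -10000/-179 = 55.87.
p = 56 reproduces all three channels after rounding.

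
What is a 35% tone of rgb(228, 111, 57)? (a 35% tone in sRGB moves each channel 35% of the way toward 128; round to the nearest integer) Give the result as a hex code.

#c17552

Per channel, c → c + 0.35(128 − c):
  R: 228 − 35 = 193 → 193
  G: 111 + 0.35×(128−111) = 111 + 5.95 = 116.95 → 117
  B: 57 + 0.35×(128−57) = 57 + 24.85 = 81.85 → 82
rgb(193, 117, 82) = #c17552.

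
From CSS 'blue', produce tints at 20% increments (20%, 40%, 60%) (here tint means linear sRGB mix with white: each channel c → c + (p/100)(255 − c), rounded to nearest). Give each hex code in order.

#3333FF, #6666FF, #9999FF

CSS blue is rgb(0, 0, 255).
20%: (0 + 51 = 51→51, 0 + 51 = 51→51, 255→255) → #3333FF
40%: (0 + 102 = 102→102, 0 + 102 = 102→102, 255→255) → #6666FF
60%: (0 + 153 = 153→153, 0 + 153 = 153→153, 255→255) → #9999FF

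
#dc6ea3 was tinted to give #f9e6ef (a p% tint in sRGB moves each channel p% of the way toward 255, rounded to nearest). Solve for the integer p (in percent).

#dc6ea3 is rgb(220, 110, 163); #f9e6ef is rgb(249, 230, 239).
On the G channel (widest range): 230 ≈ 110 + (p/100)(255 − 110), so p ≈ 100×(230 − 110)/(255 − 110) = 12000/145 = 82.76.
p = 83 reproduces all three channels after rounding.

83%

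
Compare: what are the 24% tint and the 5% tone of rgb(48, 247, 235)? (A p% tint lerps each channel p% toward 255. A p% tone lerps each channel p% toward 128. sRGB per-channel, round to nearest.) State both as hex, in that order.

#62F9F0, #34F1E6

24% tint:
  R: 48 + 49.68 = 97.68 → 98
  G: 247 + 1.92 = 248.92 → 249
  B: 235 + 0.24×(255−235) = 235 + 4.8 = 239.8 → 240
  → #62F9F0
5% tone:
  R: 48 + 0.05×(128−48) = 48 + 4 = 52 → 52
  G: 247 + 0.05×(128−247) = 247 − 5.95 = 241.05 → 241
  B: 235 + 0.05×(128−235) = 235 − 5.35 = 229.65 → 230
  → #34F1E6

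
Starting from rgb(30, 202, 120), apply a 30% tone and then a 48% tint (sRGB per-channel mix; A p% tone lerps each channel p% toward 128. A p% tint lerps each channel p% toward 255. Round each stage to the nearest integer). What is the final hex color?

Lerp each channel 30% toward 128:
  R: 30 + 29.4 = 59.4 → 59
  G: 202 − 22.2 = 179.8 → 180
  B: 120 + 0.3×(128−120) = 120 + 2.4 = 122.4 → 122
After the tone: rgb(59, 180, 122) = #3BB47A.
A 48% tint moves each channel 48% toward 255:
  R: 59 + 0.48×(255−59) = 59 + 94.08 = 153.08 → 153
  G: 180 + 36 = 216 → 216
  B: 122 + 0.48×(255−122) = 122 + 63.84 = 185.84 → 186
rgb(153, 216, 186) = #99D8BA.

#99D8BA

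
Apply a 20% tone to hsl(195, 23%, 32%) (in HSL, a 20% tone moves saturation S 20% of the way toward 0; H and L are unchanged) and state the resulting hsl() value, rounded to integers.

S moves 20% from 23 toward 0: 23 − 4.6 = 18.4 → 18.
H and L are unchanged.

hsl(195, 18%, 32%)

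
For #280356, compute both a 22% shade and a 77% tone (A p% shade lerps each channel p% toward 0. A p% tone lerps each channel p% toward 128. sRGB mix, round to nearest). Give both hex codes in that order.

#1F0243, #6C6376

#280356 is rgb(40, 3, 86).
22% shade:
  R: 40 + 0.22×(0−40) = 40 − 8.8 = 31.2 → 31
  G: 3 + 0.22×(0−3) = 3 − 0.66 = 2.34 → 2
  B: 86 + 0.22×(0−86) = 86 − 18.92 = 67.08 → 67
  → #1F0243
77% tone:
  R: 40 + 67.76 = 107.76 → 108
  G: 3 + 0.77×(128−3) = 3 + 96.25 = 99.25 → 99
  B: 86 + 32.34 = 118.34 → 118
  → #6C6376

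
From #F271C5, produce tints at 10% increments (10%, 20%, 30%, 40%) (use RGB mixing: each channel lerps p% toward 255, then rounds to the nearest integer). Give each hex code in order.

#F271C5 is rgb(242, 113, 197).
10%: (242 + 1.3 = 243.3→243, 113 + 14.2 = 127.2→127, 197 + 5.8 = 202.8→203) → #F37FCB
20%: (242 + 2.6 = 244.6→245, 113 + 28.4 = 141.4→141, 197 + 11.6 = 208.6→209) → #F58DD1
30%: (242 + 3.9 = 245.9→246, 113 + 42.6 = 155.6→156, 197 + 17.4 = 214.4→214) → #F69CD6
40%: (242 + 5.2 = 247.2→247, 113 + 56.8 = 169.8→170, 197 + 23.2 = 220.2→220) → #F7AADC

#F37FCB, #F58DD1, #F69CD6, #F7AADC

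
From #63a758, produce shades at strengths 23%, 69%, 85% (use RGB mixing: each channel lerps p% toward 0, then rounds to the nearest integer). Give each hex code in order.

#4c8144, #1f341b, #0f190d

#63a758 is rgb(99, 167, 88).
23%: (99 − 22.77 = 76.23→76, 167 − 38.41 = 128.59→129, 88 − 20.24 = 67.76→68) → #4c8144
69%: (99 − 68.31 = 30.69→31, 167 − 115.23 = 51.77→52, 88 − 60.72 = 27.28→27) → #1f341b
85%: (99 − 84.15 = 14.85→15, 167 − 141.95 = 25.05→25, 88 − 74.8 = 13.2→13) → #0f190d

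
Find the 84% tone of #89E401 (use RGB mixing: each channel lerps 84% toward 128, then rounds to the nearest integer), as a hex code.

#89E401 is rgb(137, 228, 1).
Per channel, c → c + 0.84(128 − c):
  R: 137 − 7.56 = 129.44 → 129
  G: 228 + 0.84×(128−228) = 228 − 84 = 144 → 144
  B: 1 + 106.68 = 107.68 → 108
rgb(129, 144, 108) = #81906C.

#81906C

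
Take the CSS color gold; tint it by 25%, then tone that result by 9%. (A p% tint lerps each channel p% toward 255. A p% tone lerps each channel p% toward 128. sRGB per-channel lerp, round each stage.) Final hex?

CSS gold is rgb(255, 215, 0).
Per channel, c → c + 0.25(255 − c):
  R: 255 + 0.25×(255−255) = 255 + 0 = 255 → 255
  G: 215 + 10 = 225 → 225
  B: 0 + 63.75 = 63.75 → 64
After the tint: rgb(255, 225, 64) = #ffe140.
Lerp each channel 9% toward 128:
  R: 255 + 0.09×(128−255) = 255 − 11.43 = 243.57 → 244
  G: 225 − 8.73 = 216.27 → 216
  B: 64 + 5.76 = 69.76 → 70
rgb(244, 216, 70) = #f4d846.

#f4d846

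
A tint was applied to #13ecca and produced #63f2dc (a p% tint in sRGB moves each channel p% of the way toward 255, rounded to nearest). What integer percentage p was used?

34%

#13ecca is rgb(19, 236, 202); #63f2dc is rgb(99, 242, 220).
On the R channel (widest range): 99 ≈ 19 + (p/100)(255 − 19), so p ≈ 100×(99 − 19)/(255 − 19) = 8000/236 = 33.90.
p = 34 reproduces all three channels after rounding.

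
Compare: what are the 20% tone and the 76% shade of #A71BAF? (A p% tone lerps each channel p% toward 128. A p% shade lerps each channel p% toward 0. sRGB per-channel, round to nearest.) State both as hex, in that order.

#A71BAF is rgb(167, 27, 175).
20% tone:
  R: 167 + 0.2×(128−167) = 167 − 7.8 = 159.2 → 159
  G: 27 + 0.2×(128−27) = 27 + 20.2 = 47.2 → 47
  B: 175 + 0.2×(128−175) = 175 − 9.4 = 165.6 → 166
  → #9F2FA6
76% shade:
  R: 167 − 126.92 = 40.08 → 40
  G: 27 + 0.76×(0−27) = 27 − 20.52 = 6.48 → 6
  B: 175 − 133 = 42 → 42
  → #28062A

#9F2FA6, #28062A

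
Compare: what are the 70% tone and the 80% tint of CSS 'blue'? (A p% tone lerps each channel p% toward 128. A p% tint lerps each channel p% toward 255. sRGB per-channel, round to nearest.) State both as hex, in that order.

#5A5AA6, #CCCCFF

CSS blue is rgb(0, 0, 255).
70% tone:
  R: 0 + 89.6 = 89.6 → 90
  G: 0 + 89.6 = 89.6 → 90
  B: 255 + 0.7×(128−255) = 255 − 88.9 = 166.1 → 166
  → #5A5AA6
80% tint:
  R: 0 + 0.8×(255−0) = 0 + 204 = 204 → 204
  G: 0 + 204 = 204 → 204
  B: 255 + 0.8×(255−255) = 255 + 0 = 255 → 255
  → #CCCCFF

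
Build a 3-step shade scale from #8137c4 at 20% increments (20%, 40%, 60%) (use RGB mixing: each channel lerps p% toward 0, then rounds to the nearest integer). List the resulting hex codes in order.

#672c9d, #4d2176, #34164e

#8137c4 is rgb(129, 55, 196).
20%: (129 − 25.8 = 103.2→103, 55 − 11 = 44→44, 196 − 39.2 = 156.8→157) → #672c9d
40%: (129 − 51.6 = 77.4→77, 55 − 22 = 33→33, 196 − 78.4 = 117.6→118) → #4d2176
60%: (129 − 77.4 = 51.6→52, 55 − 33 = 22→22, 196 − 117.6 = 78.4→78) → #34164e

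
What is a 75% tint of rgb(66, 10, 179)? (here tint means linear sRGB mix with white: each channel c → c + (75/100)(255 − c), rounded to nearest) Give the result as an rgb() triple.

Lerp each channel 75% toward 255:
  R: 66 + 0.75×(255−66) = 66 + 141.75 = 207.75 → 208
  G: 10 + 183.75 = 193.75 → 194
  B: 179 + 0.75×(255−179) = 179 + 57 = 236 → 236

rgb(208, 194, 236)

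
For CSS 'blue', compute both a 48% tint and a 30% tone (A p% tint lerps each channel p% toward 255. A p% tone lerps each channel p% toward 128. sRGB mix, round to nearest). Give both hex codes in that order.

#7A7AFF, #2626D9

CSS blue is rgb(0, 0, 255).
48% tint:
  R: 0 + 122.4 = 122.4 → 122
  G: 0 + 0.48×(255−0) = 0 + 122.4 = 122.4 → 122
  B: 255 + 0.48×(255−255) = 255 + 0 = 255 → 255
  → #7A7AFF
30% tone:
  R: 0 + 0.3×(128−0) = 0 + 38.4 = 38.4 → 38
  G: 0 + 0.3×(128−0) = 0 + 38.4 = 38.4 → 38
  B: 255 − 38.1 = 216.9 → 217
  → #2626D9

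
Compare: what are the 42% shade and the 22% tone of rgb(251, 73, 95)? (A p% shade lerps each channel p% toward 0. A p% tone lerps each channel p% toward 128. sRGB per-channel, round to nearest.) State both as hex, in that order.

#922A37, #E05566

42% shade:
  R: 251 + 0.42×(0−251) = 251 − 105.42 = 145.58 → 146
  G: 73 − 30.66 = 42.34 → 42
  B: 95 − 39.9 = 55.1 → 55
  → #922A37
22% tone:
  R: 251 − 27.06 = 223.94 → 224
  G: 73 + 12.1 = 85.1 → 85
  B: 95 + 0.22×(128−95) = 95 + 7.26 = 102.26 → 102
  → #E05566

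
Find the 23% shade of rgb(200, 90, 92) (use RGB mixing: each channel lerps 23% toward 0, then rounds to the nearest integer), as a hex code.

#9A4547

Per channel, c → c + 0.23(0 − c):
  R: 200 − 46 = 154 → 154
  G: 90 − 20.7 = 69.3 → 69
  B: 92 − 21.16 = 70.84 → 71
rgb(154, 69, 71) = #9A4547.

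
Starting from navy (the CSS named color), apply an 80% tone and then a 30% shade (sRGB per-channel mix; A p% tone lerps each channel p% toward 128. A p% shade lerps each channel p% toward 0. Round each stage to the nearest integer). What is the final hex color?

CSS navy is rgb(0, 0, 128).
Lerp each channel 80% toward 128:
  R: 0 + 0.8×(128−0) = 0 + 102.4 = 102.4 → 102
  G: 0 + 102.4 = 102.4 → 102
  B: 128 + 0.8×(128−128) = 128 + 0 = 128 → 128
After the tone: rgb(102, 102, 128) = #666680.
Per channel, c → c + 0.3(0 − c):
  R: 102 + 0.3×(0−102) = 102 − 30.6 = 71.4 → 71
  G: 102 + 0.3×(0−102) = 102 − 30.6 = 71.4 → 71
  B: 128 − 38.4 = 89.6 → 90
rgb(71, 71, 90) = #47475a.

#47475a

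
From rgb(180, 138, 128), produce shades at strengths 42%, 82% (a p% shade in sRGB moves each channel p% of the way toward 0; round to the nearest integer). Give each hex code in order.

#68504A, #201917

42%: (180 − 75.6 = 104.4→104, 138 − 57.96 = 80.04→80, 128 − 53.76 = 74.24→74) → #68504A
82%: (180 − 147.6 = 32.4→32, 138 − 113.16 = 24.84→25, 128 − 104.96 = 23.04→23) → #201917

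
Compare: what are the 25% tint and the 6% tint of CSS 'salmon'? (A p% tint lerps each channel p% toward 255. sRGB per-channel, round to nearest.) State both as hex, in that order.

CSS salmon is rgb(250, 128, 114).
25% tint:
  R: 250 + 1.25 = 251.25 → 251
  G: 128 + 0.25×(255−128) = 128 + 31.75 = 159.75 → 160
  B: 114 + 0.25×(255−114) = 114 + 35.25 = 149.25 → 149
  → #fba095
6% tint:
  R: 250 + 0.06×(255−250) = 250 + 0.3 = 250.3 → 250
  G: 128 + 0.06×(255−128) = 128 + 7.62 = 135.62 → 136
  B: 114 + 0.06×(255−114) = 114 + 8.46 = 122.46 → 122
  → #fa887a

#fba095, #fa887a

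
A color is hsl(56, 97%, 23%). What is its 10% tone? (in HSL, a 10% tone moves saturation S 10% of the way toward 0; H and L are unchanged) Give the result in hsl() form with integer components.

S moves 10% from 97 toward 0: 97 − 9.7 = 87.3 → 87.
H and L are unchanged.

hsl(56, 87%, 23%)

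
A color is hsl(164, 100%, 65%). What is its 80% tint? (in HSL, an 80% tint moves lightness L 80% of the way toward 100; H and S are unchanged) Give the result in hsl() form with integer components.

hsl(164, 100%, 93%)

L moves 80% from 65 toward 100: 65 + 28 = 93 → 93.
H and S are unchanged.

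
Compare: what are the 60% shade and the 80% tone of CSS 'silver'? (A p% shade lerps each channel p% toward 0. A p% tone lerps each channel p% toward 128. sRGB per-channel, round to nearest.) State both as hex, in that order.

#4D4D4D, #8D8D8D

CSS silver is rgb(192, 192, 192).
60% shade:
  R: 192 + 0.6×(0−192) = 192 − 115.2 = 76.8 → 77
  G: 192 + 0.6×(0−192) = 192 − 115.2 = 76.8 → 77
  B: 192 + 0.6×(0−192) = 192 − 115.2 = 76.8 → 77
  → #4D4D4D
80% tone:
  R: 192 − 51.2 = 140.8 → 141
  G: 192 + 0.8×(128−192) = 192 − 51.2 = 140.8 → 141
  B: 192 − 51.2 = 140.8 → 141
  → #8D8D8D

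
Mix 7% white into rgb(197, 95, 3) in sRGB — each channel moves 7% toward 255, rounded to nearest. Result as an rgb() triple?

Per channel, c → c + 0.07(255 − c):
  R: 197 + 4.06 = 201.06 → 201
  G: 95 + 0.07×(255−95) = 95 + 11.2 = 106.2 → 106
  B: 3 + 0.07×(255−3) = 3 + 17.64 = 20.64 → 21

rgb(201, 106, 21)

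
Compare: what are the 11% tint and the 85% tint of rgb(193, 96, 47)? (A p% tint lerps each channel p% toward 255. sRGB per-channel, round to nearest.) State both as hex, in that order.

11% tint:
  R: 193 + 6.82 = 199.82 → 200
  G: 96 + 0.11×(255−96) = 96 + 17.49 = 113.49 → 113
  B: 47 + 0.11×(255−47) = 47 + 22.88 = 69.88 → 70
  → #c87146
85% tint:
  R: 193 + 0.85×(255−193) = 193 + 52.7 = 245.7 → 246
  G: 96 + 0.85×(255−96) = 96 + 135.15 = 231.15 → 231
  B: 47 + 176.8 = 223.8 → 224
  → #f6e7e0

#c87146, #f6e7e0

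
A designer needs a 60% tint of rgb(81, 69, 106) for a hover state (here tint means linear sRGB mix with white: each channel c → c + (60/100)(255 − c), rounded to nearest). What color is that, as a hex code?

#B9B5C3

Lerp each channel 60% toward 255:
  R: 81 + 104.4 = 185.4 → 185
  G: 69 + 0.6×(255−69) = 69 + 111.6 = 180.6 → 181
  B: 106 + 0.6×(255−106) = 106 + 89.4 = 195.4 → 195
rgb(185, 181, 195) = #B9B5C3.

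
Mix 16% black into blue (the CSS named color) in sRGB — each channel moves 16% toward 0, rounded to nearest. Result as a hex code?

CSS blue is rgb(0, 0, 255).
Per channel, c → c + 0.16(0 − c):
  R: 0 + 0.16×(0−0) = 0 + 0 = 0 → 0
  G: 0 + 0 = 0 → 0
  B: 255 − 40.8 = 214.2 → 214
rgb(0, 0, 214) = #0000d6.

#0000d6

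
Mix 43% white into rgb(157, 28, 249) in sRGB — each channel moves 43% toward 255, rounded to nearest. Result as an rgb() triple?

A 43% tint moves each channel 43% toward 255:
  R: 157 + 42.14 = 199.14 → 199
  G: 28 + 97.61 = 125.61 → 126
  B: 249 + 2.58 = 251.58 → 252

rgb(199, 126, 252)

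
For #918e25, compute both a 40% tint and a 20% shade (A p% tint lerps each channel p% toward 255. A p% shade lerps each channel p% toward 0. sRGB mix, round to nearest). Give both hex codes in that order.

#918e25 is rgb(145, 142, 37).
40% tint:
  R: 145 + 44 = 189 → 189
  G: 142 + 0.4×(255−142) = 142 + 45.2 = 187.2 → 187
  B: 37 + 87.2 = 124.2 → 124
  → #bdbb7c
20% shade:
  R: 145 + 0.2×(0−145) = 145 − 29 = 116 → 116
  G: 142 + 0.2×(0−142) = 142 − 28.4 = 113.6 → 114
  B: 37 + 0.2×(0−37) = 37 − 7.4 = 29.6 → 30
  → #74721e

#bdbb7c, #74721e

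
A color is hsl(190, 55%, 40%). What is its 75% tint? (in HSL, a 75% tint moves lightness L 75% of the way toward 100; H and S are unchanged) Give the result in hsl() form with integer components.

L moves 75% from 40 toward 100: 40 + 45 = 85 → 85.
H and S are unchanged.

hsl(190, 55%, 85%)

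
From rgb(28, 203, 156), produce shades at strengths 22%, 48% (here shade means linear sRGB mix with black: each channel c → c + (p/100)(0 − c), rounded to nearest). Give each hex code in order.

#169e7a, #0f6a51

22%: (28 − 6.16 = 21.84→22, 203 − 44.66 = 158.34→158, 156 − 34.32 = 121.68→122) → #169e7a
48%: (28 − 13.44 = 14.56→15, 203 − 97.44 = 105.56→106, 156 − 74.88 = 81.12→81) → #0f6a51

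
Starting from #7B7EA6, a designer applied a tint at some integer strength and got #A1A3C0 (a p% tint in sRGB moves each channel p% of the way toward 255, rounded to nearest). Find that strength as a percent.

29%

#7B7EA6 is rgb(123, 126, 166); #A1A3C0 is rgb(161, 163, 192).
On the R channel (widest range): 161 ≈ 123 + (p/100)(255 − 123), so p ≈ 100×(161 − 123)/(255 − 123) = 3800/132 = 28.79.
p = 29 reproduces all three channels after rounding.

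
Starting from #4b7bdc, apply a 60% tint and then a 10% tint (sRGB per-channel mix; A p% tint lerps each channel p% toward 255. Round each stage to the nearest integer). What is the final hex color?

#4b7bdc is rgb(75, 123, 220).
Per channel, c → c + 0.6(255 − c):
  R: 75 + 0.6×(255−75) = 75 + 108 = 183 → 183
  G: 123 + 0.6×(255−123) = 123 + 79.2 = 202.2 → 202
  B: 220 + 0.6×(255−220) = 220 + 21 = 241 → 241
After the tint: rgb(183, 202, 241) = #b7caf1.
A 10% tint moves each channel 10% toward 255:
  R: 183 + 7.2 = 190.2 → 190
  G: 202 + 5.3 = 207.3 → 207
  B: 241 + 0.1×(255−241) = 241 + 1.4 = 242.4 → 242
rgb(190, 207, 242) = #becff2.

#becff2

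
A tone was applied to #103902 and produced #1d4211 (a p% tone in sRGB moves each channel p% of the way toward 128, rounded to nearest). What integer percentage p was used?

#103902 is rgb(16, 57, 2); #1d4211 is rgb(29, 66, 17).
On the B channel (widest range): 17 ≈ 2 + (p/100)(128 − 2), so p ≈ 100×(17 − 2)/(128 − 2) = 1500/126 = 11.90.
p = 12 reproduces all three channels after rounding.

12%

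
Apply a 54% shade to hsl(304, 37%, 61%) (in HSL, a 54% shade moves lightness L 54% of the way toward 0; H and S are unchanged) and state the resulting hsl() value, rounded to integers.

L moves 54% from 61 toward 0: 61 − 32.94 = 28.06 → 28.
H and S are unchanged.

hsl(304, 37%, 28%)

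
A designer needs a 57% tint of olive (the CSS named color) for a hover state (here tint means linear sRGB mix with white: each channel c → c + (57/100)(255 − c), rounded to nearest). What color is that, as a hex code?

CSS olive is rgb(128, 128, 0).
A 57% tint moves each channel 57% toward 255:
  R: 128 + 72.39 = 200.39 → 200
  G: 128 + 0.57×(255−128) = 128 + 72.39 = 200.39 → 200
  B: 0 + 145.35 = 145.35 → 145
rgb(200, 200, 145) = #c8c891.

#c8c891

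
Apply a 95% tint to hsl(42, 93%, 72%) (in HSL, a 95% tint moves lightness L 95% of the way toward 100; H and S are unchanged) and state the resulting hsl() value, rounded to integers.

L moves 95% from 72 toward 100: 72 + 26.6 = 98.6 → 99.
H and S are unchanged.

hsl(42, 93%, 99%)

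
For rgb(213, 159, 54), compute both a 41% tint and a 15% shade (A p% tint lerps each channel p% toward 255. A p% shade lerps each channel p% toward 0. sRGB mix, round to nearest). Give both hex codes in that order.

#E6C688, #B5872E

41% tint:
  R: 213 + 17.22 = 230.22 → 230
  G: 159 + 39.36 = 198.36 → 198
  B: 54 + 82.41 = 136.41 → 136
  → #E6C688
15% shade:
  R: 213 + 0.15×(0−213) = 213 − 31.95 = 181.05 → 181
  G: 159 + 0.15×(0−159) = 159 − 23.85 = 135.15 → 135
  B: 54 + 0.15×(0−54) = 54 − 8.1 = 45.9 → 46
  → #B5872E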